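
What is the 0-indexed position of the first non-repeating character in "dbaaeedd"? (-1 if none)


Input: dbaaeedd
Character frequencies:
  'a': 2
  'b': 1
  'd': 3
  'e': 2
Scanning left to right for freq == 1:
  Position 0 ('d'): freq=3, skip
  Position 1 ('b'): unique! => answer = 1

1


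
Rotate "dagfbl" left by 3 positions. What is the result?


Input: "dagfbl", rotate left by 3
First 3 characters: "dag"
Remaining characters: "fbl"
Concatenate remaining + first: "fbl" + "dag" = "fbldag"

fbldag


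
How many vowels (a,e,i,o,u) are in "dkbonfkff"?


Input: dkbonfkff
Checking each character:
  'd' at position 0: consonant
  'k' at position 1: consonant
  'b' at position 2: consonant
  'o' at position 3: vowel (running total: 1)
  'n' at position 4: consonant
  'f' at position 5: consonant
  'k' at position 6: consonant
  'f' at position 7: consonant
  'f' at position 8: consonant
Total vowels: 1

1


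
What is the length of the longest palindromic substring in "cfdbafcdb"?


Input: "cfdbafcdb"
Checking substrings for palindromes:
  No multi-char palindromic substrings found
Longest palindromic substring: "c" with length 1

1


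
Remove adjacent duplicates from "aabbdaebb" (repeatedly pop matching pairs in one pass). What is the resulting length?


Input: aabbdaebb
Stack-based adjacent duplicate removal:
  Read 'a': push. Stack: a
  Read 'a': matches stack top 'a' => pop. Stack: (empty)
  Read 'b': push. Stack: b
  Read 'b': matches stack top 'b' => pop. Stack: (empty)
  Read 'd': push. Stack: d
  Read 'a': push. Stack: da
  Read 'e': push. Stack: dae
  Read 'b': push. Stack: daeb
  Read 'b': matches stack top 'b' => pop. Stack: dae
Final stack: "dae" (length 3)

3


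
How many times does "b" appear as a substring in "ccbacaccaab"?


Searching for "b" in "ccbacaccaab"
Scanning each position:
  Position 0: "c" => no
  Position 1: "c" => no
  Position 2: "b" => MATCH
  Position 3: "a" => no
  Position 4: "c" => no
  Position 5: "a" => no
  Position 6: "c" => no
  Position 7: "c" => no
  Position 8: "a" => no
  Position 9: "a" => no
  Position 10: "b" => MATCH
Total occurrences: 2

2


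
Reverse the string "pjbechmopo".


Input: pjbechmopo
Reading characters right to left:
  Position 9: 'o'
  Position 8: 'p'
  Position 7: 'o'
  Position 6: 'm'
  Position 5: 'h'
  Position 4: 'c'
  Position 3: 'e'
  Position 2: 'b'
  Position 1: 'j'
  Position 0: 'p'
Reversed: opomhcebjp

opomhcebjp


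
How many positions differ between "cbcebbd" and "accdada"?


Comparing "cbcebbd" and "accdada" position by position:
  Position 0: 'c' vs 'a' => DIFFER
  Position 1: 'b' vs 'c' => DIFFER
  Position 2: 'c' vs 'c' => same
  Position 3: 'e' vs 'd' => DIFFER
  Position 4: 'b' vs 'a' => DIFFER
  Position 5: 'b' vs 'd' => DIFFER
  Position 6: 'd' vs 'a' => DIFFER
Positions that differ: 6

6


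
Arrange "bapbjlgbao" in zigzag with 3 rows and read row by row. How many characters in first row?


Zigzag "bapbjlgbao" into 3 rows:
Placing characters:
  'b' => row 0
  'a' => row 1
  'p' => row 2
  'b' => row 1
  'j' => row 0
  'l' => row 1
  'g' => row 2
  'b' => row 1
  'a' => row 0
  'o' => row 1
Rows:
  Row 0: "bja"
  Row 1: "ablbo"
  Row 2: "pg"
First row length: 3

3


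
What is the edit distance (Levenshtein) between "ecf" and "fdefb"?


Computing edit distance: "ecf" -> "fdefb"
DP table:
           f    d    e    f    b
      0    1    2    3    4    5
  e   1    1    2    2    3    4
  c   2    2    2    3    3    4
  f   3    2    3    3    3    4
Edit distance = dp[3][5] = 4

4


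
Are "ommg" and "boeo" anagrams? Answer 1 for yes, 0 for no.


Strings: "ommg", "boeo"
Sorted first:  gmmo
Sorted second: beoo
Differ at position 0: 'g' vs 'b' => not anagrams

0


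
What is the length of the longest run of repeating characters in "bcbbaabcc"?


Input: "bcbbaabcc"
Scanning for longest run:
  Position 1 ('c'): new char, reset run to 1
  Position 2 ('b'): new char, reset run to 1
  Position 3 ('b'): continues run of 'b', length=2
  Position 4 ('a'): new char, reset run to 1
  Position 5 ('a'): continues run of 'a', length=2
  Position 6 ('b'): new char, reset run to 1
  Position 7 ('c'): new char, reset run to 1
  Position 8 ('c'): continues run of 'c', length=2
Longest run: 'b' with length 2

2


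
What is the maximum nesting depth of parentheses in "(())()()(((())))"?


Input: "(())()()(((())))"
Tracking depth:
  Position 0 '(': depth becomes 1
  Position 1 '(': depth becomes 2
  Position 2 ')': depth becomes 1
  Position 3 ')': depth becomes 0
  Position 4 '(': depth becomes 1
  Position 5 ')': depth becomes 0
  Position 6 '(': depth becomes 1
  Position 7 ')': depth becomes 0
  Position 8 '(': depth becomes 1
  Position 9 '(': depth becomes 2
  Position 10 '(': depth becomes 3
  Position 11 '(': depth becomes 4
  Position 12 ')': depth becomes 3
  Position 13 ')': depth becomes 2
  Position 14 ')': depth becomes 1
  Position 15 ')': depth becomes 0
Maximum depth reached: 4

4


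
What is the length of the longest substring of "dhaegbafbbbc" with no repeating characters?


Input: "dhaegbafbbbc"
Sliding window (track last position of each char):
  Position 0 ('d'): window [0,0] length 1 -- new best
  Position 1 ('h'): window [0,1] length 2 -- new best
  Position 2 ('a'): window [0,2] length 3 -- new best
  Position 3 ('e'): window [0,3] length 4 -- new best
  Position 4 ('g'): window [0,4] length 5 -- new best
  Position 5 ('b'): window [0,5] length 6 -- new best
  Position 6 ('a'): repeat (last at 2), move window start to 3
  Position 6 ('a'): window [3,6] length 4
  Position 7 ('f'): window [3,7] length 5
  Position 8 ('b'): repeat (last at 5), move window start to 6
  Position 8 ('b'): window [6,8] length 3
  Position 9 ('b'): repeat (last at 8), move window start to 9
  Position 9 ('b'): window [9,9] length 1
  Position 10 ('b'): repeat (last at 9), move window start to 10
  Position 10 ('b'): window [10,10] length 1
  Position 11 ('c'): window [10,11] length 2
Longest substring with no repeats: "dhaegb" with length 6

6


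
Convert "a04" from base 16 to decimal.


Input: "a04" in base 16
Positional expansion:
  Digit 'a' (value 10) x 16^2 = 2560
  Digit '0' (value 0) x 16^1 = 0
  Digit '4' (value 4) x 16^0 = 4
Sum = 2564

2564


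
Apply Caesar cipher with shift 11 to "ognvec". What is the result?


Caesar cipher: shift "ognvec" by 11
  'o' (pos 14) + 11 = pos 25 = 'z'
  'g' (pos 6) + 11 = pos 17 = 'r'
  'n' (pos 13) + 11 = pos 24 = 'y'
  'v' (pos 21) + 11 = pos 6 = 'g'
  'e' (pos 4) + 11 = pos 15 = 'p'
  'c' (pos 2) + 11 = pos 13 = 'n'
Result: zrygpn

zrygpn


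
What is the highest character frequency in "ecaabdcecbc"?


Input: ecaabdcecbc
Character counts:
  'a': 2
  'b': 2
  'c': 4
  'd': 1
  'e': 2
Maximum frequency: 4

4


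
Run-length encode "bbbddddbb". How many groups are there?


Input: bbbddddbb
Scanning for consecutive runs:
  Group 1: 'b' x 3 (positions 0-2)
  Group 2: 'd' x 4 (positions 3-6)
  Group 3: 'b' x 2 (positions 7-8)
Total groups: 3

3


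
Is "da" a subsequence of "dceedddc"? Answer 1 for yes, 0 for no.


Check if "da" is a subsequence of "dceedddc"
Greedy scan:
  Position 0 ('d'): matches sub[0] = 'd'
  Position 1 ('c'): no match needed
  Position 2 ('e'): no match needed
  Position 3 ('e'): no match needed
  Position 4 ('d'): no match needed
  Position 5 ('d'): no match needed
  Position 6 ('d'): no match needed
  Position 7 ('c'): no match needed
Only matched 1/2 characters => not a subsequence

0


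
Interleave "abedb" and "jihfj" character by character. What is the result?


Interleaving "abedb" and "jihfj":
  Position 0: 'a' from first, 'j' from second => "aj"
  Position 1: 'b' from first, 'i' from second => "bi"
  Position 2: 'e' from first, 'h' from second => "eh"
  Position 3: 'd' from first, 'f' from second => "df"
  Position 4: 'b' from first, 'j' from second => "bj"
Result: ajbiehdfbj

ajbiehdfbj


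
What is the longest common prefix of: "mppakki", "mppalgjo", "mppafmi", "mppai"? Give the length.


Words: mppakki, mppalgjo, mppafmi, mppai
  Position 0: all 'm' => match
  Position 1: all 'p' => match
  Position 2: all 'p' => match
  Position 3: all 'a' => match
  Position 4: ('k', 'l', 'f', 'i') => mismatch, stop
LCP = "mppa" (length 4)

4


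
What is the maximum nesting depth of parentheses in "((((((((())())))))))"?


Input: "((((((((())())))))))"
Tracking depth:
  Position 0 '(': depth becomes 1
  Position 1 '(': depth becomes 2
  Position 2 '(': depth becomes 3
  Position 3 '(': depth becomes 4
  Position 4 '(': depth becomes 5
  Position 5 '(': depth becomes 6
  Position 6 '(': depth becomes 7
  Position 7 '(': depth becomes 8
  Position 8 '(': depth becomes 9
  Position 9 ')': depth becomes 8
  Position 10 ')': depth becomes 7
  Position 11 '(': depth becomes 8
  Position 12 ')': depth becomes 7
  Position 13 ')': depth becomes 6
  Position 14 ')': depth becomes 5
  Position 15 ')': depth becomes 4
  Position 16 ')': depth becomes 3
  Position 17 ')': depth becomes 2
  Position 18 ')': depth becomes 1
  Position 19 ')': depth becomes 0
Maximum depth reached: 9

9


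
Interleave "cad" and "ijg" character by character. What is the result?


Interleaving "cad" and "ijg":
  Position 0: 'c' from first, 'i' from second => "ci"
  Position 1: 'a' from first, 'j' from second => "aj"
  Position 2: 'd' from first, 'g' from second => "dg"
Result: ciajdg

ciajdg


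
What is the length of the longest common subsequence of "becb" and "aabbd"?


LCS of "becb" and "aabbd"
DP table:
           a    a    b    b    d
      0    0    0    0    0    0
  b   0    0    0    1    1    1
  e   0    0    0    1    1    1
  c   0    0    0    1    1    1
  b   0    0    0    1    2    2
LCS length = dp[4][5] = 2

2


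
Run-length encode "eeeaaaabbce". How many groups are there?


Input: eeeaaaabbce
Scanning for consecutive runs:
  Group 1: 'e' x 3 (positions 0-2)
  Group 2: 'a' x 4 (positions 3-6)
  Group 3: 'b' x 2 (positions 7-8)
  Group 4: 'c' x 1 (positions 9-9)
  Group 5: 'e' x 1 (positions 10-10)
Total groups: 5

5


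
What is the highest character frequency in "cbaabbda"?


Input: cbaabbda
Character counts:
  'a': 3
  'b': 3
  'c': 1
  'd': 1
Maximum frequency: 3

3


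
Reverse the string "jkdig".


Input: jkdig
Reading characters right to left:
  Position 4: 'g'
  Position 3: 'i'
  Position 2: 'd'
  Position 1: 'k'
  Position 0: 'j'
Reversed: gidkj

gidkj


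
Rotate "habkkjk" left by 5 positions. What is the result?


Input: "habkkjk", rotate left by 5
First 5 characters: "habkk"
Remaining characters: "jk"
Concatenate remaining + first: "jk" + "habkk" = "jkhabkk"

jkhabkk


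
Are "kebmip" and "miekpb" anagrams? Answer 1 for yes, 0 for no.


Strings: "kebmip", "miekpb"
Sorted first:  beikmp
Sorted second: beikmp
Sorted forms match => anagrams

1


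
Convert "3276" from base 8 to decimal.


Input: "3276" in base 8
Positional expansion:
  Digit '3' (value 3) x 8^3 = 1536
  Digit '2' (value 2) x 8^2 = 128
  Digit '7' (value 7) x 8^1 = 56
  Digit '6' (value 6) x 8^0 = 6
Sum = 1726

1726


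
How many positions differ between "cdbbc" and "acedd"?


Comparing "cdbbc" and "acedd" position by position:
  Position 0: 'c' vs 'a' => DIFFER
  Position 1: 'd' vs 'c' => DIFFER
  Position 2: 'b' vs 'e' => DIFFER
  Position 3: 'b' vs 'd' => DIFFER
  Position 4: 'c' vs 'd' => DIFFER
Positions that differ: 5

5


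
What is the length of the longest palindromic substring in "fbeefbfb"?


Input: "fbeefbfb"
Checking substrings for palindromes:
  [4:7] "fbf" (len 3) => palindrome
  [5:8] "bfb" (len 3) => palindrome
  [2:4] "ee" (len 2) => palindrome
Longest palindromic substring: "fbf" with length 3

3


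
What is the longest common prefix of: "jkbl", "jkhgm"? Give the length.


Words: jkbl, jkhgm
  Position 0: all 'j' => match
  Position 1: all 'k' => match
  Position 2: ('b', 'h') => mismatch, stop
LCP = "jk" (length 2)

2


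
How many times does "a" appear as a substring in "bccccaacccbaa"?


Searching for "a" in "bccccaacccbaa"
Scanning each position:
  Position 0: "b" => no
  Position 1: "c" => no
  Position 2: "c" => no
  Position 3: "c" => no
  Position 4: "c" => no
  Position 5: "a" => MATCH
  Position 6: "a" => MATCH
  Position 7: "c" => no
  Position 8: "c" => no
  Position 9: "c" => no
  Position 10: "b" => no
  Position 11: "a" => MATCH
  Position 12: "a" => MATCH
Total occurrences: 4

4


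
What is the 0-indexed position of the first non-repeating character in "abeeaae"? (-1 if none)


Input: abeeaae
Character frequencies:
  'a': 3
  'b': 1
  'e': 3
Scanning left to right for freq == 1:
  Position 0 ('a'): freq=3, skip
  Position 1 ('b'): unique! => answer = 1

1


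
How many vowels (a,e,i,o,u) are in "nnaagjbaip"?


Input: nnaagjbaip
Checking each character:
  'n' at position 0: consonant
  'n' at position 1: consonant
  'a' at position 2: vowel (running total: 1)
  'a' at position 3: vowel (running total: 2)
  'g' at position 4: consonant
  'j' at position 5: consonant
  'b' at position 6: consonant
  'a' at position 7: vowel (running total: 3)
  'i' at position 8: vowel (running total: 4)
  'p' at position 9: consonant
Total vowels: 4

4


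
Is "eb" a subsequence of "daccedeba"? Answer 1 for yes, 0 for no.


Check if "eb" is a subsequence of "daccedeba"
Greedy scan:
  Position 0 ('d'): no match needed
  Position 1 ('a'): no match needed
  Position 2 ('c'): no match needed
  Position 3 ('c'): no match needed
  Position 4 ('e'): matches sub[0] = 'e'
  Position 5 ('d'): no match needed
  Position 6 ('e'): no match needed
  Position 7 ('b'): matches sub[1] = 'b'
  Position 8 ('a'): no match needed
All 2 characters matched => is a subsequence

1


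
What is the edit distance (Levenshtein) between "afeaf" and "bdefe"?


Computing edit distance: "afeaf" -> "bdefe"
DP table:
           b    d    e    f    e
      0    1    2    3    4    5
  a   1    1    2    3    4    5
  f   2    2    2    3    3    4
  e   3    3    3    2    3    3
  a   4    4    4    3    3    4
  f   5    5    5    4    3    4
Edit distance = dp[5][5] = 4

4


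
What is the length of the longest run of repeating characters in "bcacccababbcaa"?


Input: "bcacccababbcaa"
Scanning for longest run:
  Position 1 ('c'): new char, reset run to 1
  Position 2 ('a'): new char, reset run to 1
  Position 3 ('c'): new char, reset run to 1
  Position 4 ('c'): continues run of 'c', length=2
  Position 5 ('c'): continues run of 'c', length=3
  Position 6 ('a'): new char, reset run to 1
  Position 7 ('b'): new char, reset run to 1
  Position 8 ('a'): new char, reset run to 1
  Position 9 ('b'): new char, reset run to 1
  Position 10 ('b'): continues run of 'b', length=2
  Position 11 ('c'): new char, reset run to 1
  Position 12 ('a'): new char, reset run to 1
  Position 13 ('a'): continues run of 'a', length=2
Longest run: 'c' with length 3

3


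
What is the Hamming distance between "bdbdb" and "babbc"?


Comparing "bdbdb" and "babbc" position by position:
  Position 0: 'b' vs 'b' => same
  Position 1: 'd' vs 'a' => differ
  Position 2: 'b' vs 'b' => same
  Position 3: 'd' vs 'b' => differ
  Position 4: 'b' vs 'c' => differ
Total differences (Hamming distance): 3

3


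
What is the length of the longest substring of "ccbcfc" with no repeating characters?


Input: "ccbcfc"
Sliding window (track last position of each char):
  Position 0 ('c'): window [0,0] length 1 -- new best
  Position 1 ('c'): repeat (last at 0), move window start to 1
  Position 1 ('c'): window [1,1] length 1
  Position 2 ('b'): window [1,2] length 2 -- new best
  Position 3 ('c'): repeat (last at 1), move window start to 2
  Position 3 ('c'): window [2,3] length 2
  Position 4 ('f'): window [2,4] length 3 -- new best
  Position 5 ('c'): repeat (last at 3), move window start to 4
  Position 5 ('c'): window [4,5] length 2
Longest substring with no repeats: "bcf" with length 3

3


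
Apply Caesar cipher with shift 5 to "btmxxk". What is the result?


Caesar cipher: shift "btmxxk" by 5
  'b' (pos 1) + 5 = pos 6 = 'g'
  't' (pos 19) + 5 = pos 24 = 'y'
  'm' (pos 12) + 5 = pos 17 = 'r'
  'x' (pos 23) + 5 = pos 2 = 'c'
  'x' (pos 23) + 5 = pos 2 = 'c'
  'k' (pos 10) + 5 = pos 15 = 'p'
Result: gyrccp

gyrccp


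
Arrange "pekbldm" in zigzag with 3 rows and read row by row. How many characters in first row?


Zigzag "pekbldm" into 3 rows:
Placing characters:
  'p' => row 0
  'e' => row 1
  'k' => row 2
  'b' => row 1
  'l' => row 0
  'd' => row 1
  'm' => row 2
Rows:
  Row 0: "pl"
  Row 1: "ebd"
  Row 2: "km"
First row length: 2

2


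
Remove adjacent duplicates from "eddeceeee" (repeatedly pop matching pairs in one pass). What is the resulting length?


Input: eddeceeee
Stack-based adjacent duplicate removal:
  Read 'e': push. Stack: e
  Read 'd': push. Stack: ed
  Read 'd': matches stack top 'd' => pop. Stack: e
  Read 'e': matches stack top 'e' => pop. Stack: (empty)
  Read 'c': push. Stack: c
  Read 'e': push. Stack: ce
  Read 'e': matches stack top 'e' => pop. Stack: c
  Read 'e': push. Stack: ce
  Read 'e': matches stack top 'e' => pop. Stack: c
Final stack: "c" (length 1)

1


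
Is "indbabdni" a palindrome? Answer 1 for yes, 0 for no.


Input: indbabdni
Reversed: indbabdni
  Compare pos 0 ('i') with pos 8 ('i'): match
  Compare pos 1 ('n') with pos 7 ('n'): match
  Compare pos 2 ('d') with pos 6 ('d'): match
  Compare pos 3 ('b') with pos 5 ('b'): match
Result: palindrome

1


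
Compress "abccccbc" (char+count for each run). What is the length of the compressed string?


Input: abccccbc
Runs:
  'a' x 1 => "a1"
  'b' x 1 => "b1"
  'c' x 4 => "c4"
  'b' x 1 => "b1"
  'c' x 1 => "c1"
Compressed: "a1b1c4b1c1"
Compressed length: 10

10


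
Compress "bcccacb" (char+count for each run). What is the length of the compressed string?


Input: bcccacb
Runs:
  'b' x 1 => "b1"
  'c' x 3 => "c3"
  'a' x 1 => "a1"
  'c' x 1 => "c1"
  'b' x 1 => "b1"
Compressed: "b1c3a1c1b1"
Compressed length: 10

10


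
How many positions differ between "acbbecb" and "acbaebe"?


Comparing "acbbecb" and "acbaebe" position by position:
  Position 0: 'a' vs 'a' => same
  Position 1: 'c' vs 'c' => same
  Position 2: 'b' vs 'b' => same
  Position 3: 'b' vs 'a' => DIFFER
  Position 4: 'e' vs 'e' => same
  Position 5: 'c' vs 'b' => DIFFER
  Position 6: 'b' vs 'e' => DIFFER
Positions that differ: 3

3


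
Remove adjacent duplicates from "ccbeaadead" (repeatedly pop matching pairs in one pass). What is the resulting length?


Input: ccbeaadead
Stack-based adjacent duplicate removal:
  Read 'c': push. Stack: c
  Read 'c': matches stack top 'c' => pop. Stack: (empty)
  Read 'b': push. Stack: b
  Read 'e': push. Stack: be
  Read 'a': push. Stack: bea
  Read 'a': matches stack top 'a' => pop. Stack: be
  Read 'd': push. Stack: bed
  Read 'e': push. Stack: bede
  Read 'a': push. Stack: bedea
  Read 'd': push. Stack: bedead
Final stack: "bedead" (length 6)

6


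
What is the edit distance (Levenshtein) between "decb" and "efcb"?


Computing edit distance: "decb" -> "efcb"
DP table:
           e    f    c    b
      0    1    2    3    4
  d   1    1    2    3    4
  e   2    1    2    3    4
  c   3    2    2    2    3
  b   4    3    3    3    2
Edit distance = dp[4][4] = 2

2


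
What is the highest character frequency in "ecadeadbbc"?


Input: ecadeadbbc
Character counts:
  'a': 2
  'b': 2
  'c': 2
  'd': 2
  'e': 2
Maximum frequency: 2

2


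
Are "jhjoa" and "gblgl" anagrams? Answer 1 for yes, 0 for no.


Strings: "jhjoa", "gblgl"
Sorted first:  ahjjo
Sorted second: bggll
Differ at position 0: 'a' vs 'b' => not anagrams

0


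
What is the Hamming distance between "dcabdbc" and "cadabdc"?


Comparing "dcabdbc" and "cadabdc" position by position:
  Position 0: 'd' vs 'c' => differ
  Position 1: 'c' vs 'a' => differ
  Position 2: 'a' vs 'd' => differ
  Position 3: 'b' vs 'a' => differ
  Position 4: 'd' vs 'b' => differ
  Position 5: 'b' vs 'd' => differ
  Position 6: 'c' vs 'c' => same
Total differences (Hamming distance): 6

6


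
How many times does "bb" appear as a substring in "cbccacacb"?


Searching for "bb" in "cbccacacb"
Scanning each position:
  Position 0: "cb" => no
  Position 1: "bc" => no
  Position 2: "cc" => no
  Position 3: "ca" => no
  Position 4: "ac" => no
  Position 5: "ca" => no
  Position 6: "ac" => no
  Position 7: "cb" => no
Total occurrences: 0

0


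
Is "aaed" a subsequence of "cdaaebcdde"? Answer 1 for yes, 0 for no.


Check if "aaed" is a subsequence of "cdaaebcdde"
Greedy scan:
  Position 0 ('c'): no match needed
  Position 1 ('d'): no match needed
  Position 2 ('a'): matches sub[0] = 'a'
  Position 3 ('a'): matches sub[1] = 'a'
  Position 4 ('e'): matches sub[2] = 'e'
  Position 5 ('b'): no match needed
  Position 6 ('c'): no match needed
  Position 7 ('d'): matches sub[3] = 'd'
  Position 8 ('d'): no match needed
  Position 9 ('e'): no match needed
All 4 characters matched => is a subsequence

1


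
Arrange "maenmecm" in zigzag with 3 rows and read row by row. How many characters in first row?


Zigzag "maenmecm" into 3 rows:
Placing characters:
  'm' => row 0
  'a' => row 1
  'e' => row 2
  'n' => row 1
  'm' => row 0
  'e' => row 1
  'c' => row 2
  'm' => row 1
Rows:
  Row 0: "mm"
  Row 1: "anem"
  Row 2: "ec"
First row length: 2

2


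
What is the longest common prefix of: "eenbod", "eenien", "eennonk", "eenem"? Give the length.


Words: eenbod, eenien, eennonk, eenem
  Position 0: all 'e' => match
  Position 1: all 'e' => match
  Position 2: all 'n' => match
  Position 3: ('b', 'i', 'n', 'e') => mismatch, stop
LCP = "een" (length 3)

3


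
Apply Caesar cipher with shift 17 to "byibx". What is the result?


Caesar cipher: shift "byibx" by 17
  'b' (pos 1) + 17 = pos 18 = 's'
  'y' (pos 24) + 17 = pos 15 = 'p'
  'i' (pos 8) + 17 = pos 25 = 'z'
  'b' (pos 1) + 17 = pos 18 = 's'
  'x' (pos 23) + 17 = pos 14 = 'o'
Result: spzso

spzso


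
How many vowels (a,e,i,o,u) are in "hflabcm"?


Input: hflabcm
Checking each character:
  'h' at position 0: consonant
  'f' at position 1: consonant
  'l' at position 2: consonant
  'a' at position 3: vowel (running total: 1)
  'b' at position 4: consonant
  'c' at position 5: consonant
  'm' at position 6: consonant
Total vowels: 1

1


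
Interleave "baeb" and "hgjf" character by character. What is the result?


Interleaving "baeb" and "hgjf":
  Position 0: 'b' from first, 'h' from second => "bh"
  Position 1: 'a' from first, 'g' from second => "ag"
  Position 2: 'e' from first, 'j' from second => "ej"
  Position 3: 'b' from first, 'f' from second => "bf"
Result: bhagejbf

bhagejbf


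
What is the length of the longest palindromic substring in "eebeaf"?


Input: "eebeaf"
Checking substrings for palindromes:
  [1:4] "ebe" (len 3) => palindrome
  [0:2] "ee" (len 2) => palindrome
Longest palindromic substring: "ebe" with length 3

3


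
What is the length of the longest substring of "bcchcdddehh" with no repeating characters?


Input: "bcchcdddehh"
Sliding window (track last position of each char):
  Position 0 ('b'): window [0,0] length 1 -- new best
  Position 1 ('c'): window [0,1] length 2 -- new best
  Position 2 ('c'): repeat (last at 1), move window start to 2
  Position 2 ('c'): window [2,2] length 1
  Position 3 ('h'): window [2,3] length 2
  Position 4 ('c'): repeat (last at 2), move window start to 3
  Position 4 ('c'): window [3,4] length 2
  Position 5 ('d'): window [3,5] length 3 -- new best
  Position 6 ('d'): repeat (last at 5), move window start to 6
  Position 6 ('d'): window [6,6] length 1
  Position 7 ('d'): repeat (last at 6), move window start to 7
  Position 7 ('d'): window [7,7] length 1
  Position 8 ('e'): window [7,8] length 2
  Position 9 ('h'): window [7,9] length 3
  Position 10 ('h'): repeat (last at 9), move window start to 10
  Position 10 ('h'): window [10,10] length 1
Longest substring with no repeats: "hcd" with length 3

3


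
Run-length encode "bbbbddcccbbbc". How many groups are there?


Input: bbbbddcccbbbc
Scanning for consecutive runs:
  Group 1: 'b' x 4 (positions 0-3)
  Group 2: 'd' x 2 (positions 4-5)
  Group 3: 'c' x 3 (positions 6-8)
  Group 4: 'b' x 3 (positions 9-11)
  Group 5: 'c' x 1 (positions 12-12)
Total groups: 5

5


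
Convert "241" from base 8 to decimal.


Input: "241" in base 8
Positional expansion:
  Digit '2' (value 2) x 8^2 = 128
  Digit '4' (value 4) x 8^1 = 32
  Digit '1' (value 1) x 8^0 = 1
Sum = 161

161


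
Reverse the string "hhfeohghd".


Input: hhfeohghd
Reading characters right to left:
  Position 8: 'd'
  Position 7: 'h'
  Position 6: 'g'
  Position 5: 'h'
  Position 4: 'o'
  Position 3: 'e'
  Position 2: 'f'
  Position 1: 'h'
  Position 0: 'h'
Reversed: dhghoefhh

dhghoefhh


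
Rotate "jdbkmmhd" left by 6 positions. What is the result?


Input: "jdbkmmhd", rotate left by 6
First 6 characters: "jdbkmm"
Remaining characters: "hd"
Concatenate remaining + first: "hd" + "jdbkmm" = "hdjdbkmm"

hdjdbkmm


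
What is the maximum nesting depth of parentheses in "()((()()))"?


Input: "()((()()))"
Tracking depth:
  Position 0 '(': depth becomes 1
  Position 1 ')': depth becomes 0
  Position 2 '(': depth becomes 1
  Position 3 '(': depth becomes 2
  Position 4 '(': depth becomes 3
  Position 5 ')': depth becomes 2
  Position 6 '(': depth becomes 3
  Position 7 ')': depth becomes 2
  Position 8 ')': depth becomes 1
  Position 9 ')': depth becomes 0
Maximum depth reached: 3

3


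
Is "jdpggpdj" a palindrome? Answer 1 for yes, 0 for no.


Input: jdpggpdj
Reversed: jdpggpdj
  Compare pos 0 ('j') with pos 7 ('j'): match
  Compare pos 1 ('d') with pos 6 ('d'): match
  Compare pos 2 ('p') with pos 5 ('p'): match
  Compare pos 3 ('g') with pos 4 ('g'): match
Result: palindrome

1


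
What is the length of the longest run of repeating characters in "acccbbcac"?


Input: "acccbbcac"
Scanning for longest run:
  Position 1 ('c'): new char, reset run to 1
  Position 2 ('c'): continues run of 'c', length=2
  Position 3 ('c'): continues run of 'c', length=3
  Position 4 ('b'): new char, reset run to 1
  Position 5 ('b'): continues run of 'b', length=2
  Position 6 ('c'): new char, reset run to 1
  Position 7 ('a'): new char, reset run to 1
  Position 8 ('c'): new char, reset run to 1
Longest run: 'c' with length 3

3


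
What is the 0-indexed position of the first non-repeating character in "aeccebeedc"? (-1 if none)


Input: aeccebeedc
Character frequencies:
  'a': 1
  'b': 1
  'c': 3
  'd': 1
  'e': 4
Scanning left to right for freq == 1:
  Position 0 ('a'): unique! => answer = 0

0


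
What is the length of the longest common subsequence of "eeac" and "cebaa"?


LCS of "eeac" and "cebaa"
DP table:
           c    e    b    a    a
      0    0    0    0    0    0
  e   0    0    1    1    1    1
  e   0    0    1    1    1    1
  a   0    0    1    1    2    2
  c   0    1    1    1    2    2
LCS length = dp[4][5] = 2

2


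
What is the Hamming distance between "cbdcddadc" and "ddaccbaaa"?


Comparing "cbdcddadc" and "ddaccbaaa" position by position:
  Position 0: 'c' vs 'd' => differ
  Position 1: 'b' vs 'd' => differ
  Position 2: 'd' vs 'a' => differ
  Position 3: 'c' vs 'c' => same
  Position 4: 'd' vs 'c' => differ
  Position 5: 'd' vs 'b' => differ
  Position 6: 'a' vs 'a' => same
  Position 7: 'd' vs 'a' => differ
  Position 8: 'c' vs 'a' => differ
Total differences (Hamming distance): 7

7


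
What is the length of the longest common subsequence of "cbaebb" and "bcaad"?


LCS of "cbaebb" and "bcaad"
DP table:
           b    c    a    a    d
      0    0    0    0    0    0
  c   0    0    1    1    1    1
  b   0    1    1    1    1    1
  a   0    1    1    2    2    2
  e   0    1    1    2    2    2
  b   0    1    1    2    2    2
  b   0    1    1    2    2    2
LCS length = dp[6][5] = 2

2


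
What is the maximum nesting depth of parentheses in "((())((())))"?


Input: "((())((())))"
Tracking depth:
  Position 0 '(': depth becomes 1
  Position 1 '(': depth becomes 2
  Position 2 '(': depth becomes 3
  Position 3 ')': depth becomes 2
  Position 4 ')': depth becomes 1
  Position 5 '(': depth becomes 2
  Position 6 '(': depth becomes 3
  Position 7 '(': depth becomes 4
  Position 8 ')': depth becomes 3
  Position 9 ')': depth becomes 2
  Position 10 ')': depth becomes 1
  Position 11 ')': depth becomes 0
Maximum depth reached: 4

4


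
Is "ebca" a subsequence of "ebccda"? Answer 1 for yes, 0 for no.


Check if "ebca" is a subsequence of "ebccda"
Greedy scan:
  Position 0 ('e'): matches sub[0] = 'e'
  Position 1 ('b'): matches sub[1] = 'b'
  Position 2 ('c'): matches sub[2] = 'c'
  Position 3 ('c'): no match needed
  Position 4 ('d'): no match needed
  Position 5 ('a'): matches sub[3] = 'a'
All 4 characters matched => is a subsequence

1


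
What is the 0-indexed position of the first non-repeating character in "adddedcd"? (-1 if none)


Input: adddedcd
Character frequencies:
  'a': 1
  'c': 1
  'd': 5
  'e': 1
Scanning left to right for freq == 1:
  Position 0 ('a'): unique! => answer = 0

0


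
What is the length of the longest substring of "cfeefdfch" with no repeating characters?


Input: "cfeefdfch"
Sliding window (track last position of each char):
  Position 0 ('c'): window [0,0] length 1 -- new best
  Position 1 ('f'): window [0,1] length 2 -- new best
  Position 2 ('e'): window [0,2] length 3 -- new best
  Position 3 ('e'): repeat (last at 2), move window start to 3
  Position 3 ('e'): window [3,3] length 1
  Position 4 ('f'): window [3,4] length 2
  Position 5 ('d'): window [3,5] length 3
  Position 6 ('f'): repeat (last at 4), move window start to 5
  Position 6 ('f'): window [5,6] length 2
  Position 7 ('c'): window [5,7] length 3
  Position 8 ('h'): window [5,8] length 4 -- new best
Longest substring with no repeats: "dfch" with length 4

4


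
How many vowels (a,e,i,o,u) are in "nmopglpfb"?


Input: nmopglpfb
Checking each character:
  'n' at position 0: consonant
  'm' at position 1: consonant
  'o' at position 2: vowel (running total: 1)
  'p' at position 3: consonant
  'g' at position 4: consonant
  'l' at position 5: consonant
  'p' at position 6: consonant
  'f' at position 7: consonant
  'b' at position 8: consonant
Total vowels: 1

1


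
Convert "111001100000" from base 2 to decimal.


Input: "111001100000" in base 2
Positional expansion:
  Digit '1' (value 1) x 2^11 = 2048
  Digit '1' (value 1) x 2^10 = 1024
  Digit '1' (value 1) x 2^9 = 512
  Digit '0' (value 0) x 2^8 = 0
  Digit '0' (value 0) x 2^7 = 0
  Digit '1' (value 1) x 2^6 = 64
  Digit '1' (value 1) x 2^5 = 32
  Digit '0' (value 0) x 2^4 = 0
  Digit '0' (value 0) x 2^3 = 0
  Digit '0' (value 0) x 2^2 = 0
  Digit '0' (value 0) x 2^1 = 0
  Digit '0' (value 0) x 2^0 = 0
Sum = 3680

3680


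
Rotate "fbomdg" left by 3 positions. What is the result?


Input: "fbomdg", rotate left by 3
First 3 characters: "fbo"
Remaining characters: "mdg"
Concatenate remaining + first: "mdg" + "fbo" = "mdgfbo"

mdgfbo


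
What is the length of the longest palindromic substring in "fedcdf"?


Input: "fedcdf"
Checking substrings for palindromes:
  [2:5] "dcd" (len 3) => palindrome
Longest palindromic substring: "dcd" with length 3

3


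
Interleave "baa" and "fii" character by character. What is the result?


Interleaving "baa" and "fii":
  Position 0: 'b' from first, 'f' from second => "bf"
  Position 1: 'a' from first, 'i' from second => "ai"
  Position 2: 'a' from first, 'i' from second => "ai"
Result: bfaiai

bfaiai


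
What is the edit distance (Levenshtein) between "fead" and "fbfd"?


Computing edit distance: "fead" -> "fbfd"
DP table:
           f    b    f    d
      0    1    2    3    4
  f   1    0    1    2    3
  e   2    1    1    2    3
  a   3    2    2    2    3
  d   4    3    3    3    2
Edit distance = dp[4][4] = 2

2


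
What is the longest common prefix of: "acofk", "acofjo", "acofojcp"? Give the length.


Words: acofk, acofjo, acofojcp
  Position 0: all 'a' => match
  Position 1: all 'c' => match
  Position 2: all 'o' => match
  Position 3: all 'f' => match
  Position 4: ('k', 'j', 'o') => mismatch, stop
LCP = "acof" (length 4)

4


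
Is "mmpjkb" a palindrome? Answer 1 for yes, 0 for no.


Input: mmpjkb
Reversed: bkjpmm
  Compare pos 0 ('m') with pos 5 ('b'): MISMATCH
  Compare pos 1 ('m') with pos 4 ('k'): MISMATCH
  Compare pos 2 ('p') with pos 3 ('j'): MISMATCH
Result: not a palindrome

0


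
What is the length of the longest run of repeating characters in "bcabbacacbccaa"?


Input: "bcabbacacbccaa"
Scanning for longest run:
  Position 1 ('c'): new char, reset run to 1
  Position 2 ('a'): new char, reset run to 1
  Position 3 ('b'): new char, reset run to 1
  Position 4 ('b'): continues run of 'b', length=2
  Position 5 ('a'): new char, reset run to 1
  Position 6 ('c'): new char, reset run to 1
  Position 7 ('a'): new char, reset run to 1
  Position 8 ('c'): new char, reset run to 1
  Position 9 ('b'): new char, reset run to 1
  Position 10 ('c'): new char, reset run to 1
  Position 11 ('c'): continues run of 'c', length=2
  Position 12 ('a'): new char, reset run to 1
  Position 13 ('a'): continues run of 'a', length=2
Longest run: 'b' with length 2

2


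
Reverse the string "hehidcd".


Input: hehidcd
Reading characters right to left:
  Position 6: 'd'
  Position 5: 'c'
  Position 4: 'd'
  Position 3: 'i'
  Position 2: 'h'
  Position 1: 'e'
  Position 0: 'h'
Reversed: dcdiheh

dcdiheh


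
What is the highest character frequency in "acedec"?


Input: acedec
Character counts:
  'a': 1
  'c': 2
  'd': 1
  'e': 2
Maximum frequency: 2

2


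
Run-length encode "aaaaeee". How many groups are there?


Input: aaaaeee
Scanning for consecutive runs:
  Group 1: 'a' x 4 (positions 0-3)
  Group 2: 'e' x 3 (positions 4-6)
Total groups: 2

2


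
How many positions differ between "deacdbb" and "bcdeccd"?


Comparing "deacdbb" and "bcdeccd" position by position:
  Position 0: 'd' vs 'b' => DIFFER
  Position 1: 'e' vs 'c' => DIFFER
  Position 2: 'a' vs 'd' => DIFFER
  Position 3: 'c' vs 'e' => DIFFER
  Position 4: 'd' vs 'c' => DIFFER
  Position 5: 'b' vs 'c' => DIFFER
  Position 6: 'b' vs 'd' => DIFFER
Positions that differ: 7

7


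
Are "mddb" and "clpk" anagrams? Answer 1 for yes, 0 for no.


Strings: "mddb", "clpk"
Sorted first:  bddm
Sorted second: cklp
Differ at position 0: 'b' vs 'c' => not anagrams

0


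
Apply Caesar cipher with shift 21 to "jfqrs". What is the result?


Caesar cipher: shift "jfqrs" by 21
  'j' (pos 9) + 21 = pos 4 = 'e'
  'f' (pos 5) + 21 = pos 0 = 'a'
  'q' (pos 16) + 21 = pos 11 = 'l'
  'r' (pos 17) + 21 = pos 12 = 'm'
  's' (pos 18) + 21 = pos 13 = 'n'
Result: ealmn

ealmn


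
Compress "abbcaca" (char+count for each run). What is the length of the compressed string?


Input: abbcaca
Runs:
  'a' x 1 => "a1"
  'b' x 2 => "b2"
  'c' x 1 => "c1"
  'a' x 1 => "a1"
  'c' x 1 => "c1"
  'a' x 1 => "a1"
Compressed: "a1b2c1a1c1a1"
Compressed length: 12

12


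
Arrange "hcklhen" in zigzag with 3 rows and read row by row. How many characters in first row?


Zigzag "hcklhen" into 3 rows:
Placing characters:
  'h' => row 0
  'c' => row 1
  'k' => row 2
  'l' => row 1
  'h' => row 0
  'e' => row 1
  'n' => row 2
Rows:
  Row 0: "hh"
  Row 1: "cle"
  Row 2: "kn"
First row length: 2

2


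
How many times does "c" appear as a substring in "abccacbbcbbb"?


Searching for "c" in "abccacbbcbbb"
Scanning each position:
  Position 0: "a" => no
  Position 1: "b" => no
  Position 2: "c" => MATCH
  Position 3: "c" => MATCH
  Position 4: "a" => no
  Position 5: "c" => MATCH
  Position 6: "b" => no
  Position 7: "b" => no
  Position 8: "c" => MATCH
  Position 9: "b" => no
  Position 10: "b" => no
  Position 11: "b" => no
Total occurrences: 4

4


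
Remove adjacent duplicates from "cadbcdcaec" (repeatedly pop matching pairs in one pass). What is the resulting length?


Input: cadbcdcaec
Stack-based adjacent duplicate removal:
  Read 'c': push. Stack: c
  Read 'a': push. Stack: ca
  Read 'd': push. Stack: cad
  Read 'b': push. Stack: cadb
  Read 'c': push. Stack: cadbc
  Read 'd': push. Stack: cadbcd
  Read 'c': push. Stack: cadbcdc
  Read 'a': push. Stack: cadbcdca
  Read 'e': push. Stack: cadbcdcae
  Read 'c': push. Stack: cadbcdcaec
Final stack: "cadbcdcaec" (length 10)

10


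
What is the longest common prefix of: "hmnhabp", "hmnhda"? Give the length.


Words: hmnhabp, hmnhda
  Position 0: all 'h' => match
  Position 1: all 'm' => match
  Position 2: all 'n' => match
  Position 3: all 'h' => match
  Position 4: ('a', 'd') => mismatch, stop
LCP = "hmnh" (length 4)

4


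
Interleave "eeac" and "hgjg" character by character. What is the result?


Interleaving "eeac" and "hgjg":
  Position 0: 'e' from first, 'h' from second => "eh"
  Position 1: 'e' from first, 'g' from second => "eg"
  Position 2: 'a' from first, 'j' from second => "aj"
  Position 3: 'c' from first, 'g' from second => "cg"
Result: ehegajcg

ehegajcg


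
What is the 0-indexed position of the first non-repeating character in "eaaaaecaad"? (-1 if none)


Input: eaaaaecaad
Character frequencies:
  'a': 6
  'c': 1
  'd': 1
  'e': 2
Scanning left to right for freq == 1:
  Position 0 ('e'): freq=2, skip
  Position 1 ('a'): freq=6, skip
  Position 2 ('a'): freq=6, skip
  Position 3 ('a'): freq=6, skip
  Position 4 ('a'): freq=6, skip
  Position 5 ('e'): freq=2, skip
  Position 6 ('c'): unique! => answer = 6

6


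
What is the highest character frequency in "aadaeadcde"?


Input: aadaeadcde
Character counts:
  'a': 4
  'c': 1
  'd': 3
  'e': 2
Maximum frequency: 4

4


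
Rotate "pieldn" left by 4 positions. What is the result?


Input: "pieldn", rotate left by 4
First 4 characters: "piel"
Remaining characters: "dn"
Concatenate remaining + first: "dn" + "piel" = "dnpiel"

dnpiel


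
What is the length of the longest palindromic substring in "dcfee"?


Input: "dcfee"
Checking substrings for palindromes:
  [3:5] "ee" (len 2) => palindrome
Longest palindromic substring: "ee" with length 2

2


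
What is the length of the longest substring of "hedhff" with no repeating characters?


Input: "hedhff"
Sliding window (track last position of each char):
  Position 0 ('h'): window [0,0] length 1 -- new best
  Position 1 ('e'): window [0,1] length 2 -- new best
  Position 2 ('d'): window [0,2] length 3 -- new best
  Position 3 ('h'): repeat (last at 0), move window start to 1
  Position 3 ('h'): window [1,3] length 3
  Position 4 ('f'): window [1,4] length 4 -- new best
  Position 5 ('f'): repeat (last at 4), move window start to 5
  Position 5 ('f'): window [5,5] length 1
Longest substring with no repeats: "edhf" with length 4

4


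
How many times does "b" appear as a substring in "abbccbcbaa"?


Searching for "b" in "abbccbcbaa"
Scanning each position:
  Position 0: "a" => no
  Position 1: "b" => MATCH
  Position 2: "b" => MATCH
  Position 3: "c" => no
  Position 4: "c" => no
  Position 5: "b" => MATCH
  Position 6: "c" => no
  Position 7: "b" => MATCH
  Position 8: "a" => no
  Position 9: "a" => no
Total occurrences: 4

4


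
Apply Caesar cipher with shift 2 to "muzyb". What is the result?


Caesar cipher: shift "muzyb" by 2
  'm' (pos 12) + 2 = pos 14 = 'o'
  'u' (pos 20) + 2 = pos 22 = 'w'
  'z' (pos 25) + 2 = pos 1 = 'b'
  'y' (pos 24) + 2 = pos 0 = 'a'
  'b' (pos 1) + 2 = pos 3 = 'd'
Result: owbad

owbad


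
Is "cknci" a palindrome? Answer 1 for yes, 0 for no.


Input: cknci
Reversed: icnkc
  Compare pos 0 ('c') with pos 4 ('i'): MISMATCH
  Compare pos 1 ('k') with pos 3 ('c'): MISMATCH
Result: not a palindrome

0


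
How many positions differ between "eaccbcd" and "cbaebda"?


Comparing "eaccbcd" and "cbaebda" position by position:
  Position 0: 'e' vs 'c' => DIFFER
  Position 1: 'a' vs 'b' => DIFFER
  Position 2: 'c' vs 'a' => DIFFER
  Position 3: 'c' vs 'e' => DIFFER
  Position 4: 'b' vs 'b' => same
  Position 5: 'c' vs 'd' => DIFFER
  Position 6: 'd' vs 'a' => DIFFER
Positions that differ: 6

6
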